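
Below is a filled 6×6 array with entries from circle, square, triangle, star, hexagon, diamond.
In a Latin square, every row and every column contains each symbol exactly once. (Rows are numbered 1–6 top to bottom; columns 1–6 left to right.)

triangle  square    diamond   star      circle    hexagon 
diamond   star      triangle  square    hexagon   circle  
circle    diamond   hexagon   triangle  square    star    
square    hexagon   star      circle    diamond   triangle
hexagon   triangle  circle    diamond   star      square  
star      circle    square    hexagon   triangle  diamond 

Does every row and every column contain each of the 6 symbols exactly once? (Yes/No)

Yes

Each row is a permutation of the 6 symbols, and so is each column.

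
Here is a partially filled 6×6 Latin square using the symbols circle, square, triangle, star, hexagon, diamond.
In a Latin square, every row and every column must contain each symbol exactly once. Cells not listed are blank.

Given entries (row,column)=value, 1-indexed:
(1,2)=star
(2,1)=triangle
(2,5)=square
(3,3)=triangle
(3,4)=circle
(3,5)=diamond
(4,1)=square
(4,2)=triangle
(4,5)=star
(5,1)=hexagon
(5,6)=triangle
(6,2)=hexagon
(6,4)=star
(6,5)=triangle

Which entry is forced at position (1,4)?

triangle

Row 3, column 1: row 3 has {circle, triangle, diamond} and column 1 has {square, triangle, hexagon}, leaving only star.
Row 3, column 2: row 3 has {circle, triangle, star, diamond} and column 2 has {triangle, star, hexagon}, leaving only square.
Row 3, column 6: row 3 has {circle, square, triangle, star, diamond} and column 6 has {triangle}, leaving only hexagon.
Row 5, column 5: row 5 has {triangle, hexagon} and column 5 has {square, triangle, star, diamond}, leaving only circle.
Row 1, column 5: row 1 has {star} and column 5 has {circle, square, triangle, star, diamond}, leaving only hexagon.
Row 5, column 2: row 5 has {circle, triangle, hexagon} and column 2 has {square, triangle, star, hexagon}, leaving only diamond.
Row 2, column 2: row 2 has {square, triangle} and column 2 has {square, triangle, star, hexagon, diamond}, leaving only circle.
Row 5, column 4: row 5 has {circle, triangle, hexagon, diamond} and column 4 has {circle, star}, leaving only square.
Row 5, column 3: row 5 has {circle, square, triangle, hexagon, diamond} and column 3 has {triangle}, leaving only star.
Row 1, column 4 is narrowed to {triangle, diamond}.
If it were diamond, then row 1, column 6 would be left with no valid symbol.
So row 1, column 4 must be triangle.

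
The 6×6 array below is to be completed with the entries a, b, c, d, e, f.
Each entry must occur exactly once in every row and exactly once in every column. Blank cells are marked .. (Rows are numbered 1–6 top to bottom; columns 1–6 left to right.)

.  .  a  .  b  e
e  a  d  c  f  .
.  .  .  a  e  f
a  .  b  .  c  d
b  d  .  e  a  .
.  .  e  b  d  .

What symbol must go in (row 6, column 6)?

a

Row 2, column 6: row 2 has {a, c, d, e, f} and column 6 has {d, e, f}, leaving only b.
Row 3, column 3: row 3 has {a, e, f} and column 3 has {a, b, d, e}, leaving only c.
Row 3, column 1: row 3 has {a, c, e, f} and column 1 has {a, b, e}, leaving only d.
Row 3, column 2: row 3 has {a, c, d, e, f} and column 2 has {a, d}, leaving only b.
Row 4, column 4: row 4 has {a, b, c, d} and column 4 has {a, b, c, e}, leaving only f.
Row 1, column 4: row 1 has {a, b, e} and column 4 has {a, b, c, e, f}, leaving only d.
Row 4, column 2: row 4 has {a, b, c, d, f} and column 2 has {a, b, d}, leaving only e.
Row 5, column 3: row 5 has {a, b, d, e} and column 3 has {a, b, c, d, e}, leaving only f.
Row 5, column 6: row 5 has {a, b, d, e, f} and column 6 has {b, d, e, f}, leaving only c.
Row 6 already has {b, d, e} and column 6 already has {b, c, d, e, f}, so row 6, column 6 must be a.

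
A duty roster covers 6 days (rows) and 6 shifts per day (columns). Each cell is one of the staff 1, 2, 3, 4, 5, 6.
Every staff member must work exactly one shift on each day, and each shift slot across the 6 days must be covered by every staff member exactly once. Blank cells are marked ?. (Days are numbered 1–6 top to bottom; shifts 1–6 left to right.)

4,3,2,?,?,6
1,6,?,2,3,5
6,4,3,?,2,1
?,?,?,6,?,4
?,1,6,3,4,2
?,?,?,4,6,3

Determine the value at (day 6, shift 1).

Day 2, shift 3: day 2 has {1, 2, 3, 5, 6} and shift 3 has {2, 3, 6}, leaving only 4.
Day 3, shift 4: day 3 has {1, 2, 3, 4, 6} and shift 4 has {2, 3, 4, 6}, leaving only 5.
Day 1, shift 4: day 1 has {2, 3, 4, 6} and shift 4 has {2, 3, 4, 5, 6}, leaving only 1.
Day 1, shift 5: day 1 has {1, 2, 3, 4, 6} and shift 5 has {2, 3, 4, 6}, leaving only 5.
Day 4, shift 5: day 4 has {4, 6} and shift 5 has {2, 3, 4, 5, 6}, leaving only 1.
Day 4, shift 3: day 4 has {1, 4, 6} and shift 3 has {2, 3, 4, 6}, leaving only 5.
Day 4, shift 2: day 4 has {1, 4, 5, 6} and shift 2 has {1, 3, 4, 6}, leaving only 2.
Day 4, shift 1: day 4 has {1, 2, 4, 5, 6} and shift 1 has {1, 4, 6}, leaving only 3.
Day 5, shift 1: day 5 has {1, 2, 3, 4, 6} and shift 1 has {1, 3, 4, 6}, leaving only 5.
Day 6 already has {3, 4, 6} and shift 1 already has {1, 3, 4, 5, 6}, so day 6, shift 1 must be 2.

2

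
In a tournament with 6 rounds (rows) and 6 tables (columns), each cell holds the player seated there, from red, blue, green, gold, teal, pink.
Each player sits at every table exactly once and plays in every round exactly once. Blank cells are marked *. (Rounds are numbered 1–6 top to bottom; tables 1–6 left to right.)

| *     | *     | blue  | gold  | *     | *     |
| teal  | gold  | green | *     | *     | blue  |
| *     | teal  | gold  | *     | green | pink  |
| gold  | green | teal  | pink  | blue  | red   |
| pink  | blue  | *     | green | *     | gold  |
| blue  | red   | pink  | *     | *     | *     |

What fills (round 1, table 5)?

Round 1, table 2: round 1 has {blue, gold} and table 2 has {red, blue, green, gold, teal}, leaving only pink.
Round 2, table 4: round 2 has {blue, green, gold, teal} and table 4 has {green, gold, pink}, leaving only red.
Round 2, table 5: round 2 has {red, blue, green, gold, teal} and table 5 has {blue, green}, leaving only pink.
Round 3, table 1: round 3 has {green, gold, teal, pink} and table 1 has {blue, gold, teal, pink}, leaving only red.
Round 1, table 1: round 1 has {blue, gold, pink} and table 1 has {red, blue, gold, teal, pink}, leaving only green.
Round 1, table 6: round 1 has {blue, green, gold, pink} and table 6 has {red, blue, gold, pink}, leaving only teal.
Round 1 already has {blue, green, gold, teal, pink} and table 5 already has {blue, green, pink}, so round 1, table 5 must be red.

red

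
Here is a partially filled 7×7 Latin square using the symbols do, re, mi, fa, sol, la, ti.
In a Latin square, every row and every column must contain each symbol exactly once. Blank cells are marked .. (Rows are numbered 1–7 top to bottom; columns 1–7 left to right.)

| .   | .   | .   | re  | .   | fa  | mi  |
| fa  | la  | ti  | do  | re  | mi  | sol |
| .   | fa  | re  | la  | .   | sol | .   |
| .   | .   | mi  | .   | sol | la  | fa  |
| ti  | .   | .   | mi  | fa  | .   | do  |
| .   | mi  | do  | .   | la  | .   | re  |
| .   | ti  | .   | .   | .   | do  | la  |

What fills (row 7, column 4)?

sol

Row 3, column 7: row 3 has {re, fa, sol, la} and column 7 has {do, re, mi, fa, sol, la}, leaving only ti.
Row 4, column 4: row 4 has {mi, fa, sol, la} and column 4 has {do, re, mi, la}, leaving only ti.
Row 5, column 6: row 5 has {do, mi, fa, ti} and column 6 has {do, mi, fa, sol, la}, leaving only re.
Row 5, column 2: row 5 has {do, re, mi, fa, ti} and column 2 has {mi, fa, la, ti}, leaving only sol.
Row 1, column 2: row 1 has {re, mi, fa} and column 2 has {mi, fa, sol, la, ti}, leaving only do.
Row 1, column 5: row 1 has {do, re, mi, fa} and column 5 has {re, fa, sol, la}, leaving only ti.
Row 4, column 2: row 4 has {mi, fa, sol, la, ti} and column 2 has {do, mi, fa, sol, la, ti}, leaving only re.
Row 4, column 1: row 4 has {re, mi, fa, sol, la, ti} and column 1 has {fa, ti}, leaving only do.
Row 3, column 1: row 3 has {re, fa, sol, la, ti} and column 1 has {do, fa, ti}, leaving only mi.
Row 3, column 5: row 3 has {re, mi, fa, sol, la, ti} and column 5 has {re, fa, sol, la, ti}, leaving only do.
Row 5, column 3: row 5 has {do, re, mi, fa, sol, ti} and column 3 has {do, re, mi, ti}, leaving only la.
Row 1, column 3: row 1 has {do, re, mi, fa, ti} and column 3 has {do, re, mi, la, ti}, leaving only sol.
Row 1, column 1: row 1 has {do, re, mi, fa, sol, ti} and column 1 has {do, mi, fa, ti}, leaving only la.
Row 6, column 1: row 6 has {do, re, mi, la} and column 1 has {do, mi, fa, la, ti}, leaving only sol.
Row 6, column 4: row 6 has {do, re, mi, sol, la} and column 4 has {do, re, mi, la, ti}, leaving only fa.
Row 7 already has {do, la, ti} and column 4 already has {do, re, mi, fa, la, ti}, so row 7, column 4 must be sol.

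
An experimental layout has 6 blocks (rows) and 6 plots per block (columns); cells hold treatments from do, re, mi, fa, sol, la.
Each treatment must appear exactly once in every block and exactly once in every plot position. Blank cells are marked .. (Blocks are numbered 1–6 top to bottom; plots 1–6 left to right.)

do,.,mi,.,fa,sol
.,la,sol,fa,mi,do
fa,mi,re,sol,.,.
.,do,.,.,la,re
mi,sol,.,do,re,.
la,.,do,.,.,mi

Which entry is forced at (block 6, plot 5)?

Block 6 already has {do, mi, la} and plot 5 already has {re, mi, fa, la}, so block 6, plot 5 must be sol.

sol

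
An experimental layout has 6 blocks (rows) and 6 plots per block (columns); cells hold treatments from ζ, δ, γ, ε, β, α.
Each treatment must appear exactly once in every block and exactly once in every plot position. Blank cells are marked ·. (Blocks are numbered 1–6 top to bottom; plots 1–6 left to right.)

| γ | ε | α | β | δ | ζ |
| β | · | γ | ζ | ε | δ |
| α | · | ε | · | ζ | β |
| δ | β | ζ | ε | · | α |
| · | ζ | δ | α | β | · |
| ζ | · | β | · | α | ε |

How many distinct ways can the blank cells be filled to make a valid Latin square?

Block 2, plot 2: eliminating its block and plot leaves {α}.
Block 3, plot 2: eliminating its block and plot leaves {δ, γ}.
Block 3, plot 4: eliminating its block and plot leaves {δ, γ}.
Block 4, plot 5: eliminating its block and plot leaves {γ}.
Block 5, plot 1: eliminating its block and plot leaves {ε}.
Block 5, plot 6: eliminating its block and plot leaves {γ}.
Block 6, plot 2: eliminating its block and plot leaves {δ, γ}.
Block 6, plot 4: eliminating its block and plot leaves {δ, γ}.
Enumerating the assignments across these blanks that avoid any block or plot repeat gives 2 completions.

2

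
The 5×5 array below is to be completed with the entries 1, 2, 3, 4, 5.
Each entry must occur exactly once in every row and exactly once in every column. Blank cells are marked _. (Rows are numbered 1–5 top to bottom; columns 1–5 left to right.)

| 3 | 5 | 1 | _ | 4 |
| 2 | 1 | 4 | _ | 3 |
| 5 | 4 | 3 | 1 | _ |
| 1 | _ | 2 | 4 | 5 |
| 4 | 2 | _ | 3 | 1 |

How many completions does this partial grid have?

Row 1, column 4: eliminating its row and column leaves {2}.
Row 2, column 4: eliminating its row and column leaves {5}.
Row 3, column 5: eliminating its row and column leaves {2}.
Row 4, column 2: eliminating its row and column leaves {3}.
Row 5, column 3: eliminating its row and column leaves {5}.
Only one assignment across all blanks avoids any row or column repeat, giving 1 completion.

1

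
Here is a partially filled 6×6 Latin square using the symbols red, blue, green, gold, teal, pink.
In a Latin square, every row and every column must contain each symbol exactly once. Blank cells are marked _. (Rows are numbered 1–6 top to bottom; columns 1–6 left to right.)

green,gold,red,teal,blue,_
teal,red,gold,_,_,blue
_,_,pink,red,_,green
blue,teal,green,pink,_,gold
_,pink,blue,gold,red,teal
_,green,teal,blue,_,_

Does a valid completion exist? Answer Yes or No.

No

Row 4, column 5: row 4 together with column 5 already contain {red, blue, green, gold, teal, pink} — every symbol — so nothing can go there. The grid has no valid completion.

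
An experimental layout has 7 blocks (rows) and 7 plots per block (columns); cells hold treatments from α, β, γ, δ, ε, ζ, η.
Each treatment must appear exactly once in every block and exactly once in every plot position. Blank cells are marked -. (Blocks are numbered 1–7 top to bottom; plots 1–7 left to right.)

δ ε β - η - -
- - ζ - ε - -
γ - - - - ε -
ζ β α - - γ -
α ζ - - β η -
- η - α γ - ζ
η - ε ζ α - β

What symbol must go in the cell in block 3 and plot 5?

Block 1, plot 4: block 1 has {β, δ, ε, η} and plot 4 has {α, ζ}, leaving only γ.
Block 1, plot 7: block 1 has {β, γ, δ, ε, η} and plot 7 has {β, ζ}, leaving only α.
Block 1, plot 6: block 1 has {α, β, γ, δ, ε, η} and plot 6 has {γ, ε, η}, leaving only ζ.
Block 2, plot 1: block 2 has {ε, ζ} and plot 1 has {α, γ, δ, ζ, η}, leaving only β.
Block 4, plot 5: block 4 has {α, β, γ, ζ} and plot 5 has {α, β, γ, ε, η}, leaving only δ.
Block 3 already has {γ, ε} and plot 5 already has {α, β, γ, δ, ε, η}, so block 3, plot 5 must be ζ.

ζ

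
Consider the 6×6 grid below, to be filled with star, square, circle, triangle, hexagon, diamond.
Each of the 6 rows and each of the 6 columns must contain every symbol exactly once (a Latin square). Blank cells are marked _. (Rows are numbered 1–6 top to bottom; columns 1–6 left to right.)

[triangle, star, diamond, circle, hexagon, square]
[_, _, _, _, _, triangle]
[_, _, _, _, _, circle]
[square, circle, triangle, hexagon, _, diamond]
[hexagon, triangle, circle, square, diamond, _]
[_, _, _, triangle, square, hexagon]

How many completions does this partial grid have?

Row 2, column 1: eliminating its row and column leaves {star, circle, diamond}.
Row 2, column 2: eliminating its row and column leaves {square, hexagon, diamond}.
Row 2, column 3: eliminating its row and column leaves {star, square, hexagon}.
Row 2, column 4: eliminating its row and column leaves {star, diamond}.
Row 2, column 5: eliminating its row and column leaves {star, circle}.
Row 3, column 1: eliminating its row and column leaves {star, diamond}.
Row 3, column 2: eliminating its row and column leaves {square, hexagon, diamond}.
Row 3, column 3: eliminating its row and column leaves {star, square, hexagon}.
Row 3, column 4: eliminating its row and column leaves {star, diamond}.
Row 3, column 5: eliminating its row and column leaves {star, triangle}.
Row 4, column 5: eliminating its row and column leaves {star}.
Row 5, column 6: eliminating its row and column leaves {star}.
Row 6, column 1: eliminating its row and column leaves {star, circle, diamond}.
Row 6, column 2: eliminating its row and column leaves {diamond}.
Row 6, column 3: eliminating its row and column leaves {star}.
Enumerating the assignments across these blanks that avoid any row or column repeat gives 4 completions.

4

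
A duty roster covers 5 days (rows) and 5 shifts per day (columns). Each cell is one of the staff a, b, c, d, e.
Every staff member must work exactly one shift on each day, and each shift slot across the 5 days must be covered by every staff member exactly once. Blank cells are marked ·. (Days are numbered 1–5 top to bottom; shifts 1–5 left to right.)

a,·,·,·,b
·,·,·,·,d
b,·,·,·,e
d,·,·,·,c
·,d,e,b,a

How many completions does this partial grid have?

6

Day 1, shift 2: eliminating its day and shift leaves {c, e}.
Day 1, shift 3: eliminating its day and shift leaves {c, d}.
Day 1, shift 4: eliminating its day and shift leaves {c, d, e}.
Day 2, shift 1: eliminating its day and shift leaves {c, e}.
Day 2, shift 2: eliminating its day and shift leaves {a, b, c, e}.
Day 2, shift 3: eliminating its day and shift leaves {a, b, c}.
Day 2, shift 4: eliminating its day and shift leaves {a, c, e}.
Day 3, shift 2: eliminating its day and shift leaves {a, c}.
Day 3, shift 3: eliminating its day and shift leaves {a, c, d}.
Day 3, shift 4: eliminating its day and shift leaves {a, c, d}.
Day 4, shift 2: eliminating its day and shift leaves {a, b, e}.
Day 4, shift 3: eliminating its day and shift leaves {a, b}.
Day 4, shift 4: eliminating its day and shift leaves {a, e}.
Day 5, shift 1: eliminating its day and shift leaves {c}.
Enumerating the assignments across these blanks that avoid any day or shift repeat gives 6 completions.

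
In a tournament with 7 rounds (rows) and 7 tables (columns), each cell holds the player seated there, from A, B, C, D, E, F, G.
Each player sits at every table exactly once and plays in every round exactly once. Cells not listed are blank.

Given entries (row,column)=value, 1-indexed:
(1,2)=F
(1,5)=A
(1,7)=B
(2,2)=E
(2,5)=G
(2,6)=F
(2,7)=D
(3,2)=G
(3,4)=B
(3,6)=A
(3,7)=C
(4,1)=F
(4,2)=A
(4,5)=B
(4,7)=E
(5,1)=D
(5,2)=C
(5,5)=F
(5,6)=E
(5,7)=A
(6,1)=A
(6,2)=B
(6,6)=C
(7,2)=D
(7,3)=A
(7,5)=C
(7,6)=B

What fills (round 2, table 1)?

Round 3, table 1: round 3 has {A, B, C, G} and table 1 has {A, D, F}, leaving only E.
Round 3, table 5: round 3 has {A, B, C, E, G} and table 5 has {A, B, C, F, G}, leaving only D.
Round 3, table 3: round 3 has {A, B, C, D, E, G} and table 3 has {A}, leaving only F.
Round 5, table 4: round 5 has {A, C, D, E, F} and table 4 has {B}, leaving only G.
Round 5, table 3: round 5 has {A, C, D, E, F, G} and table 3 has {A, F}, leaving only B.
Round 2, table 3: round 2 has {D, E, F, G} and table 3 has {A, B, F}, leaving only C.
Round 2 already has {C, D, E, F, G} and table 1 already has {A, D, E, F}, so round 2, table 1 must be B.

B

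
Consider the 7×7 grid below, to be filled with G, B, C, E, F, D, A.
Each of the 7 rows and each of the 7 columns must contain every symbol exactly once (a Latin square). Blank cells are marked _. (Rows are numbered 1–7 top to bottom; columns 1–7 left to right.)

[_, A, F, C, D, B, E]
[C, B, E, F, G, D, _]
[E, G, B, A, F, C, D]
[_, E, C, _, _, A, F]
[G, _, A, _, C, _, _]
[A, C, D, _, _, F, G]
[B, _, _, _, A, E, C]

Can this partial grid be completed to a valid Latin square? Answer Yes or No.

No

Row 1, column 1: row 1 together with column 1 already contain {G, B, C, E, F, D, A} — every symbol — so nothing can go there. The grid has no valid completion.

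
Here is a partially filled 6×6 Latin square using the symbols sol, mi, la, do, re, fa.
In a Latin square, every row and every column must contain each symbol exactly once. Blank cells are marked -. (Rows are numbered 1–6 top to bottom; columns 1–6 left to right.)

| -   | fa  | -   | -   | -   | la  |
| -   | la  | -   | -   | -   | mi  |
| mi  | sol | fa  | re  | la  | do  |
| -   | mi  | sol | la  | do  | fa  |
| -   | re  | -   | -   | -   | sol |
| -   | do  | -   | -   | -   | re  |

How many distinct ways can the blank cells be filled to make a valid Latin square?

14

Row 1, column 1: eliminating its row and column leaves {sol, do, re}.
Row 1, column 3: eliminating its row and column leaves {mi, do, re}.
Row 1, column 4: eliminating its row and column leaves {sol, mi, do}.
Row 1, column 5: eliminating its row and column leaves {sol, mi, re}.
Row 2, column 1: eliminating its row and column leaves {sol, do, re, fa}.
Row 2, column 3: eliminating its row and column leaves {do, re}.
Row 2, column 4: eliminating its row and column leaves {sol, do, fa}.
Row 2, column 5: eliminating its row and column leaves {sol, re, fa}.
Row 4, column 1: eliminating its row and column leaves {re}.
Row 5, column 1: eliminating its row and column leaves {la, do, fa}.
Row 5, column 3: eliminating its row and column leaves {mi, la, do}.
Row 5, column 4: eliminating its row and column leaves {mi, do, fa}.
Row 5, column 5: eliminating its row and column leaves {mi, fa}.
Row 6, column 1: eliminating its row and column leaves {sol, la, fa}.
Row 6, column 3: eliminating its row and column leaves {mi, la}.
Row 6, column 4: eliminating its row and column leaves {sol, mi, fa}.
Row 6, column 5: eliminating its row and column leaves {sol, mi, fa}.
Enumerating the assignments across these blanks that avoid any row or column repeat gives 14 completions.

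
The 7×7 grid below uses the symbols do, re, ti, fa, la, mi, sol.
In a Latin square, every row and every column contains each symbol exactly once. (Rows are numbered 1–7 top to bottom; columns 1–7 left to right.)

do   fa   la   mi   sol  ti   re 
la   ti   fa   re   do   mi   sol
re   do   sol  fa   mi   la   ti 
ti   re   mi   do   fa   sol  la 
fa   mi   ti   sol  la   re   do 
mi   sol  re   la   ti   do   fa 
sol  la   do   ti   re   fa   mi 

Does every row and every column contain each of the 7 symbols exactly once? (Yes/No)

Yes

Each row is a permutation of the 7 symbols, and so is each column.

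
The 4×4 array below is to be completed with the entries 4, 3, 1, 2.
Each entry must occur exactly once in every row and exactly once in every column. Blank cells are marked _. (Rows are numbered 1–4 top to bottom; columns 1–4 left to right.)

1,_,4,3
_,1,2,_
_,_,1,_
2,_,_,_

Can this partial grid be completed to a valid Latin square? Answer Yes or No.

Yes

No row or column among the givens repeats a symbol, and propagating forced cells runs into no contradiction.
One valid completion exists (for instance, 1 2 4 3 / 3 1 2 4 / 4 3 1 2 / 2 4 3 1).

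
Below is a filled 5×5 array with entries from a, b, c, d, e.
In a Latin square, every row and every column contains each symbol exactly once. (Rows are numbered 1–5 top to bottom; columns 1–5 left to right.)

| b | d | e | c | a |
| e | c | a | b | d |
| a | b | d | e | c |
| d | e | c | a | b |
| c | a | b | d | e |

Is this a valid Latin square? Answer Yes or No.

Yes

Each row is a permutation of the 5 symbols, and so is each column.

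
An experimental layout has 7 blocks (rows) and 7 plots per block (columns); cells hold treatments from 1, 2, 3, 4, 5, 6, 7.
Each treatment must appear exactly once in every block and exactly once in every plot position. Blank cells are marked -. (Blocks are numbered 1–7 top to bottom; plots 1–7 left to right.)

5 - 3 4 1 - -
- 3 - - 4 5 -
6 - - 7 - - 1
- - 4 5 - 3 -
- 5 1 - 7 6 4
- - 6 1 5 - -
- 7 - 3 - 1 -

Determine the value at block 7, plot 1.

4

Block 5, plot 4: block 5 has {1, 4, 5, 6, 7} and plot 4 has {1, 3, 4, 5, 7}, leaving only 2.
Block 2, plot 4: block 2 has {3, 4, 5} and plot 4 has {1, 2, 3, 4, 5, 7}, leaving only 6.
Block 5, plot 1: block 5 has {1, 2, 4, 5, 6, 7} and plot 1 has {5, 6}, leaving only 3.
Block 7, plot 1 is narrowed to {2, 4}.
If it were 2, then block 3, plot 6 would be left with no valid symbol.
So block 7, plot 1 must be 4.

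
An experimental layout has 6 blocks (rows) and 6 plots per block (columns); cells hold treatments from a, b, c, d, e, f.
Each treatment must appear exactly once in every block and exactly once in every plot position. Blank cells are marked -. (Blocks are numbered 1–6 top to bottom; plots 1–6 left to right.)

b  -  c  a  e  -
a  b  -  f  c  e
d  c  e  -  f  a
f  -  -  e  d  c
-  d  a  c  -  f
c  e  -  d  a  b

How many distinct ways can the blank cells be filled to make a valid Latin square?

Block 1, plot 2: eliminating its block and plot leaves {f}.
Block 1, plot 6: eliminating its block and plot leaves {d}.
Block 2, plot 3: eliminating its block and plot leaves {d}.
Block 3, plot 4: eliminating its block and plot leaves {b}.
Block 4, plot 2: eliminating its block and plot leaves {a}.
Block 4, plot 3: eliminating its block and plot leaves {b}.
Block 5, plot 1: eliminating its block and plot leaves {e}.
Block 5, plot 5: eliminating its block and plot leaves {b}.
Block 6, plot 3: eliminating its block and plot leaves {f}.
Only one assignment across all blanks avoids any block or plot repeat, giving 1 completion.

1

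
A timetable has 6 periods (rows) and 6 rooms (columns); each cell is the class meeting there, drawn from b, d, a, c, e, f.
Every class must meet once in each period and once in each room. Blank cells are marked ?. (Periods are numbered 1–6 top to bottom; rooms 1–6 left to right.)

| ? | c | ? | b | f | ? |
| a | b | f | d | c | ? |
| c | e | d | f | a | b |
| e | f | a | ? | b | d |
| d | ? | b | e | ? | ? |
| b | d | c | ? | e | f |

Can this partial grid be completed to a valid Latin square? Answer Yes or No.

Period 1, room 1: period 1 together with room 1 already contain {b, d, a, c, e, f} — every symbol — so nothing can go there. The grid has no valid completion.

No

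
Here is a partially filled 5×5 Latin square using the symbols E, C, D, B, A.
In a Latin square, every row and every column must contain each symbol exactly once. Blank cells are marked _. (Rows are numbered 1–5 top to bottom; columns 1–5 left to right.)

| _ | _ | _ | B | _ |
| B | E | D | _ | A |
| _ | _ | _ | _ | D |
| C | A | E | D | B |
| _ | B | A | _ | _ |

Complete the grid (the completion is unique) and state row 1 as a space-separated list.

A D C B E

Row 1, column 3: row 1 has {B} and column 3 has {E, D, A}, leaving only C.
Row 1, column 2: row 1 has {C, B} and column 2 has {E, B, A}, leaving only D.
Row 1, column 5: row 1 has {C, D, B} and column 5 has {D, B, A}, leaving only E.
Row 1, column 1: row 1 has {E, C, D, B} and column 1 has {C, B}, leaving only A.
So row 1 reads: A D C B E.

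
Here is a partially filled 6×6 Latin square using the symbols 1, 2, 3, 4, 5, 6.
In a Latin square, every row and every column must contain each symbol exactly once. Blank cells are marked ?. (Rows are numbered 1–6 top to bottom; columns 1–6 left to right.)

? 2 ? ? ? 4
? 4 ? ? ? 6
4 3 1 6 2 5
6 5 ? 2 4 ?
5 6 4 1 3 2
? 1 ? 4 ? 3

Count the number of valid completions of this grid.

3

Row 1, column 1: eliminating its row and column leaves {1, 3}.
Row 1, column 3: eliminating its row and column leaves {3, 5, 6}.
Row 1, column 4: eliminating its row and column leaves {3, 5}.
Row 1, column 5: eliminating its row and column leaves {1, 5, 6}.
Row 2, column 1: eliminating its row and column leaves {1, 2, 3}.
Row 2, column 3: eliminating its row and column leaves {2, 3, 5}.
Row 2, column 4: eliminating its row and column leaves {3, 5}.
Row 2, column 5: eliminating its row and column leaves {1, 5}.
Row 4, column 3: eliminating its row and column leaves {3}.
Row 4, column 6: eliminating its row and column leaves {1}.
Row 6, column 1: eliminating its row and column leaves {2}.
Row 6, column 3: eliminating its row and column leaves {2, 5, 6}.
Row 6, column 5: eliminating its row and column leaves {5, 6}.
Enumerating the assignments across these blanks that avoid any row or column repeat gives 3 completions.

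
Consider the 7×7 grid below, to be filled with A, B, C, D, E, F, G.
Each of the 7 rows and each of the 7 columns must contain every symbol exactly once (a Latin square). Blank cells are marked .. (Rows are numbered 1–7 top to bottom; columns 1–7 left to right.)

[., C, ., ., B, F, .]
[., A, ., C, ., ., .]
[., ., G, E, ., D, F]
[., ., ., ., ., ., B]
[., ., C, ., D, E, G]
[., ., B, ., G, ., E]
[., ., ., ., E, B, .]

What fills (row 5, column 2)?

F

Row 2, column 5: row 2 has {A, C} and column 5 has {B, D, E, G}, leaving only F.
Row 2, column 6: row 2 has {A, C, F} and column 6 has {B, D, E, F}, leaving only G.
Row 2, column 7: row 2 has {A, C, F, G} and column 7 has {B, E, F, G}, leaving only D.
Row 1, column 7: row 1 has {B, C, F} and column 7 has {B, D, E, F, G}, leaving only A.
Row 2, column 3: row 2 has {A, C, D, F, G} and column 3 has {B, C, G}, leaving only E.
Row 1, column 3: row 1 has {A, B, C, F} and column 3 has {B, C, E, G}, leaving only D.
Row 1, column 4: row 1 has {A, B, C, D, F} and column 4 has {C, E}, leaving only G.
Row 1, column 1: row 1 has {A, B, C, D, F, G} and column 1 has {}, leaving only E.
Row 2, column 1: row 2 has {A, C, D, E, F, G} and column 1 has {E}, leaving only B.
Row 3, column 2: row 3 has {D, E, F, G} and column 2 has {A, C}, leaving only B.
Row 5 already has {C, D, E, G} and column 2 already has {A, B, C}, so row 5, column 2 must be F.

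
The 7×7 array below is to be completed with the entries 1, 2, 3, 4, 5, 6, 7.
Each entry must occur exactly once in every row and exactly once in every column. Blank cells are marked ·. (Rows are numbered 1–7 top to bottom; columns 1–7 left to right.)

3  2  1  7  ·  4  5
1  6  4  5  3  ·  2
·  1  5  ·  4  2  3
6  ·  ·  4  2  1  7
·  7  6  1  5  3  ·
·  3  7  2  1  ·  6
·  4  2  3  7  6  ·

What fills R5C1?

Row 1, column 5: row 1 has {1, 2, 3, 4, 5, 7} and column 5 has {1, 2, 3, 4, 5, 7}, leaving only 6.
Row 2, column 6: row 2 has {1, 2, 3, 4, 5, 6} and column 6 has {1, 2, 3, 4, 6}, leaving only 7.
Row 3, column 1: row 3 has {1, 2, 3, 4, 5} and column 1 has {1, 3, 6}, leaving only 7.
Row 3, column 4: row 3 has {1, 2, 3, 4, 5, 7} and column 4 has {1, 2, 3, 4, 5, 7}, leaving only 6.
Row 4, column 2: row 4 has {1, 2, 4, 6, 7} and column 2 has {1, 2, 3, 4, 6, 7}, leaving only 5.
Row 4, column 3: row 4 has {1, 2, 4, 5, 6, 7} and column 3 has {1, 2, 4, 5, 6, 7}, leaving only 3.
Row 5, column 7: row 5 has {1, 3, 5, 6, 7} and column 7 has {2, 3, 5, 6, 7}, leaving only 4.
Row 5 already has {1, 3, 4, 5, 6, 7} and column 1 already has {1, 3, 6, 7}, so row 5, column 1 must be 2.

2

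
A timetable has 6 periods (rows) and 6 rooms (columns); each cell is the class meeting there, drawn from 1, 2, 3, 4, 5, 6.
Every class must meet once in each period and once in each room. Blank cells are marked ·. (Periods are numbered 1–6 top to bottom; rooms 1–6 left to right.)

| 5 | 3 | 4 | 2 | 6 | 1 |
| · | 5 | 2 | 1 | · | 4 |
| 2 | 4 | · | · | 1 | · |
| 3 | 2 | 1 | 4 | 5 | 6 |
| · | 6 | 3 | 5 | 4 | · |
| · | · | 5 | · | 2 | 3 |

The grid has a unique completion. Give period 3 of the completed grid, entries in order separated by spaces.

2 4 6 3 1 5

Period 3, room 3: period 3 has {1, 2, 4} and room 3 has {1, 2, 3, 4, 5}, leaving only 6.
Period 3, room 4: period 3 has {1, 2, 4, 6} and room 4 has {1, 2, 4, 5}, leaving only 3.
Period 3, room 6: period 3 has {1, 2, 3, 4, 6} and room 6 has {1, 3, 4, 6}, leaving only 5.
So period 3 reads: 2 4 6 3 1 5.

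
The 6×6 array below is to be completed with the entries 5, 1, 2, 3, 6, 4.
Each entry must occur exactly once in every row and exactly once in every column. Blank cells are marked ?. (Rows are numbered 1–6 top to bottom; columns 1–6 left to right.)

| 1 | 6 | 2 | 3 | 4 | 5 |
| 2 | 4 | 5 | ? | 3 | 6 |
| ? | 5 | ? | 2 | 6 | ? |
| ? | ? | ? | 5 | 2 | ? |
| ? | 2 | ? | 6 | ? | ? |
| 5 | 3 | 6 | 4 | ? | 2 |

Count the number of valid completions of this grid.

Row 2, column 4: eliminating its row and column leaves {1}.
Row 3, column 1: eliminating its row and column leaves {3, 4}.
Row 3, column 3: eliminating its row and column leaves {1, 3, 4}.
Row 3, column 6: eliminating its row and column leaves {1, 3, 4}.
Row 4, column 1: eliminating its row and column leaves {3, 6, 4}.
Row 4, column 2: eliminating its row and column leaves {1}.
Row 4, column 3: eliminating its row and column leaves {1, 3, 4}.
Row 4, column 6: eliminating its row and column leaves {1, 3, 4}.
Row 5, column 1: eliminating its row and column leaves {3, 4}.
Row 5, column 3: eliminating its row and column leaves {1, 3, 4}.
Row 5, column 5: eliminating its row and column leaves {5, 1}.
Row 5, column 6: eliminating its row and column leaves {1, 3, 4}.
Row 6, column 5: eliminating its row and column leaves {1}.
Enumerating the assignments across these blanks that avoid any row or column repeat gives 4 completions.

4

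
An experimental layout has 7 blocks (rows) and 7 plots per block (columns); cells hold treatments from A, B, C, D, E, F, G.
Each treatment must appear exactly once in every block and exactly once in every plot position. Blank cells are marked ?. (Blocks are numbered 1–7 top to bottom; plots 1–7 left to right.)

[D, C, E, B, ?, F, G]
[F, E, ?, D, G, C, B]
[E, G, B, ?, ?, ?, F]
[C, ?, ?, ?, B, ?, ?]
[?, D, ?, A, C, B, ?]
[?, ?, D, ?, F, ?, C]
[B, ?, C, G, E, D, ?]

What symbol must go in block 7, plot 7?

A

Block 7 already has {B, C, D, E, G} and plot 7 already has {B, C, F, G}, so block 7, plot 7 must be A.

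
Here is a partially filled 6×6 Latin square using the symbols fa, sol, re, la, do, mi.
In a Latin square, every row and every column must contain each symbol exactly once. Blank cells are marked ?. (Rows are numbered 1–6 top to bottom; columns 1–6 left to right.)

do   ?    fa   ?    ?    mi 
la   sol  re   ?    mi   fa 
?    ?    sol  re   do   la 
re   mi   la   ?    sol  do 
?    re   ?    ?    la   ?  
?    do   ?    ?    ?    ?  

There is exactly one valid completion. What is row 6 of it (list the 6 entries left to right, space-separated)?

Row 6, column 3: row 6 has {do} and column 3 has {fa, sol, re, la}, leaving only mi.
Row 1, column 2: row 1 has {fa, do, mi} and column 2 has {sol, re, do, mi}, leaving only la.
Row 1, column 4: row 1 has {fa, la, do, mi} and column 4 has {re}, leaving only sol.
Row 1, column 5: row 1 has {fa, sol, la, do, mi} and column 5 has {sol, la, do, mi}, leaving only re.
Row 6, column 5: row 6 has {do, mi} and column 5 has {sol, re, la, do, mi}, leaving only fa.
Row 6, column 1: row 6 has {fa, do, mi} and column 1 has {re, la, do}, leaving only sol.
Row 6, column 4: row 6 has {fa, sol, do, mi} and column 4 has {sol, re}, leaving only la.
Row 6, column 6: row 6 has {fa, sol, la, do, mi} and column 6 has {fa, la, do, mi}, leaving only re.
So row 6 reads: sol do mi la fa re.

sol do mi la fa re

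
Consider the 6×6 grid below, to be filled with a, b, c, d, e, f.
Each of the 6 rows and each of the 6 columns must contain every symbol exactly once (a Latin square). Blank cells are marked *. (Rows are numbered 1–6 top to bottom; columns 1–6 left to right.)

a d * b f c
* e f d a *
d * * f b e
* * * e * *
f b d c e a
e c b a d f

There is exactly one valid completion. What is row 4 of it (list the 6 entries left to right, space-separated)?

Row 4, column 5: row 4 has {e} and column 5 has {a, b, d, e, f}, leaving only c.
Row 4, column 1: row 4 has {c, e} and column 1 has {a, d, e, f}, leaving only b.
Row 4, column 3: row 4 has {b, c, e} and column 3 has {b, d, f}, leaving only a.
Row 4, column 2: row 4 has {a, b, c, e} and column 2 has {b, c, d, e}, leaving only f.
Row 4, column 6: row 4 has {a, b, c, e, f} and column 6 has {a, c, e, f}, leaving only d.
So row 4 reads: b f a e c d.

b f a e c d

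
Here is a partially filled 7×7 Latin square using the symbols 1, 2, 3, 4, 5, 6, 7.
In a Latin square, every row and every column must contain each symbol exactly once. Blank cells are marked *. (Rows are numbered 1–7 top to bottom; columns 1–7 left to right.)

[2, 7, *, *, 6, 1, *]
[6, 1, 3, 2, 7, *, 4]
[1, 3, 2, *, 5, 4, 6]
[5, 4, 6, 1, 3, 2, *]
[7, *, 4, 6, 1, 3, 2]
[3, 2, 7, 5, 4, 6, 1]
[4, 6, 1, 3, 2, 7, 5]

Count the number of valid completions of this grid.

1

Row 1, column 3: eliminating its row and column leaves {5}.
Row 1, column 4: eliminating its row and column leaves {4}.
Row 1, column 7: eliminating its row and column leaves {3}.
Row 2, column 6: eliminating its row and column leaves {5}.
Row 3, column 4: eliminating its row and column leaves {7}.
Row 4, column 7: eliminating its row and column leaves {7}.
Row 5, column 2: eliminating its row and column leaves {5}.
Only one assignment across all blanks avoids any row or column repeat, giving 1 completion.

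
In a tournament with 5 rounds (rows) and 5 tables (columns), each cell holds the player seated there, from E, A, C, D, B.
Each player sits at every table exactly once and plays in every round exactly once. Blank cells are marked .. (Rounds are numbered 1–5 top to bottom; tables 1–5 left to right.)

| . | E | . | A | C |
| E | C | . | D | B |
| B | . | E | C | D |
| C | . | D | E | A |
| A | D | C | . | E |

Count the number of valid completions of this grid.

Round 1, table 1: eliminating its round and table leaves {D}.
Round 1, table 3: eliminating its round and table leaves {B}.
Round 2, table 3: eliminating its round and table leaves {A}.
Round 3, table 2: eliminating its round and table leaves {A}.
Round 4, table 2: eliminating its round and table leaves {B}.
Round 5, table 4: eliminating its round and table leaves {B}.
Only one assignment across all blanks avoids any round or table repeat, giving 1 completion.

1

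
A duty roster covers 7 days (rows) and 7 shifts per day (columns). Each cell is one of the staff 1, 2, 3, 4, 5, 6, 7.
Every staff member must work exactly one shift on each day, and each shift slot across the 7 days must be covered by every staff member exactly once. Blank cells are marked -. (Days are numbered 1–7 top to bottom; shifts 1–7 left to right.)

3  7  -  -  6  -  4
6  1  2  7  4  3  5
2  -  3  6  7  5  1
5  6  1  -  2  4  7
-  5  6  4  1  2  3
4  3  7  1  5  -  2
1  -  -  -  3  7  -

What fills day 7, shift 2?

2

Day 1, shift 3: day 1 has {3, 4, 6, 7} and shift 3 has {1, 2, 3, 6, 7}, leaving only 5.
Day 1, shift 4: day 1 has {3, 4, 5, 6, 7} and shift 4 has {1, 4, 6, 7}, leaving only 2.
Day 1, shift 6: day 1 has {2, 3, 4, 5, 6, 7} and shift 6 has {2, 3, 4, 5, 7}, leaving only 1.
Day 3, shift 2: day 3 has {1, 2, 3, 5, 6, 7} and shift 2 has {1, 3, 5, 6, 7}, leaving only 4.
Day 7 already has {1, 3, 7} and shift 2 already has {1, 3, 4, 5, 6, 7}, so day 7, shift 2 must be 2.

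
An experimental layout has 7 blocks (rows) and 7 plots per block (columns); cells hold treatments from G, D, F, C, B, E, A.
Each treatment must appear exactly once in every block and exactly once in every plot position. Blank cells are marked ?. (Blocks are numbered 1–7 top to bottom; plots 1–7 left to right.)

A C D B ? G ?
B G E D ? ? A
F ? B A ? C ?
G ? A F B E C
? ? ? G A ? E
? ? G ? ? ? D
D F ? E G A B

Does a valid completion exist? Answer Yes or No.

No block or plot among the givens repeats a symbol, and propagating forced cells runs into no contradiction.
One valid completion exists (for instance, A C D B E G F / B G E D C F A / F E B A D C G / G D A F B E C / C B F G A D E / E A G C F B D / D F C E G A B).

Yes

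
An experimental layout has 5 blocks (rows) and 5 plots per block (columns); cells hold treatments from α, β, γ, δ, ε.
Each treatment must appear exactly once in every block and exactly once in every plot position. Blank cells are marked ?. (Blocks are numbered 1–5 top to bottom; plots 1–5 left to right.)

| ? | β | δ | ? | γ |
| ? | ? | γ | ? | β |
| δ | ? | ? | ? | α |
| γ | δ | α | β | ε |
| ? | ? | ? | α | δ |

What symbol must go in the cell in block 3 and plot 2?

ε

Block 1, plot 4: block 1 has {β, γ, δ} and plot 4 has {α, β}, leaving only ε.
Block 1, plot 1: block 1 has {β, γ, δ, ε} and plot 1 has {γ, δ}, leaving only α.
Block 2, plot 1: block 2 has {β, γ} and plot 1 has {α, γ, δ}, leaving only ε.
Block 2, plot 2: block 2 has {β, γ, ε} and plot 2 has {β, δ}, leaving only α.
Block 2, plot 4: block 2 has {α, β, γ, ε} and plot 4 has {α, β, ε}, leaving only δ.
Block 3, plot 4: block 3 has {α, δ} and plot 4 has {α, β, δ, ε}, leaving only γ.
Block 3 already has {α, γ, δ} and plot 2 already has {α, β, δ}, so block 3, plot 2 must be ε.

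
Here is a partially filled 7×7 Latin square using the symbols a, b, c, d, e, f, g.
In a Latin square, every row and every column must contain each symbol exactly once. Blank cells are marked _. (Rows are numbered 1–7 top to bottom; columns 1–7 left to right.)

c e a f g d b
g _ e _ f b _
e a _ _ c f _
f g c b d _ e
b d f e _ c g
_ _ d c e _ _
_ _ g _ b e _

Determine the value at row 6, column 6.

g

Row 2, column 2: row 2 has {b, e, f, g} and column 2 has {a, d, e, g}, leaving only c.
Row 3, column 3: row 3 has {a, c, e, f} and column 3 has {a, c, d, e, f, g}, leaving only b.
Row 3, column 7: row 3 has {a, b, c, e, f} and column 7 has {b, e, g}, leaving only d.
Row 2, column 7: row 2 has {b, c, e, f, g} and column 7 has {b, d, e, g}, leaving only a.
Row 2, column 4: row 2 has {a, b, c, e, f, g} and column 4 has {b, c, e, f}, leaving only d.
Row 3, column 4: row 3 has {a, b, c, d, e, f} and column 4 has {b, c, d, e, f}, leaving only g.
Row 4, column 6: row 4 has {b, c, d, e, f, g} and column 6 has {b, c, d, e, f}, leaving only a.
Row 6 already has {c, d, e} and column 6 already has {a, b, c, d, e, f}, so row 6, column 6 must be g.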